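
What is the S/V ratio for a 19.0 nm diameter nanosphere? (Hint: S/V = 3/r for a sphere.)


Radius r = 19.0/2 = 9.5 nm
S/V = 3 / r = 3 / 9.5
S/V = 0.3158 nm^-1

0.3158


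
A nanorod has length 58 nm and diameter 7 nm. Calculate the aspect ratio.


Aspect ratio AR = length / diameter
AR = 58 / 7
AR = 8.29

8.29


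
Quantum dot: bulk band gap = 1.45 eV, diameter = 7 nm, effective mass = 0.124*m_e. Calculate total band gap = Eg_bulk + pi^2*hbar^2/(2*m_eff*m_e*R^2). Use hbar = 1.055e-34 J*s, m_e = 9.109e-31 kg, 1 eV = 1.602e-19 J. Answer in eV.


Radius R = 7/2 nm = 3.5e-09 m
Confinement energy dE = pi^2 * hbar^2 / (2 * m_eff * m_e * R^2)
dE = pi^2 * (1.055e-34)^2 / (2 * 0.124 * 9.109e-31 * (3.5e-09)^2) J, divided by 1.602e-19 J/eV
dE = 0.2478 eV
Total band gap = E_g(bulk) + dE = 1.45 + 0.2478 = 1.6978 eV

1.6978


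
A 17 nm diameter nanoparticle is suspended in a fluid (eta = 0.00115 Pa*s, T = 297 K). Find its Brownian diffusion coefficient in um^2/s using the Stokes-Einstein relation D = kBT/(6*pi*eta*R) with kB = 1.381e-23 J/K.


Radius R = 17/2 = 8.5 nm = 8.5e-09 m
D = kB*T / (6*pi*eta*R)
D = 1.381e-23 * 297 / (6 * pi * 0.00115 * 8.5e-09)
D = 2.22604e-11 m^2/s = 22.26 um^2/s

22.26


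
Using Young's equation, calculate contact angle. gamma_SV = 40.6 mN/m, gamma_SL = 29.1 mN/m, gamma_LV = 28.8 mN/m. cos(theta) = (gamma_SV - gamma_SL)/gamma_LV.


cos(theta) = (gamma_SV - gamma_SL) / gamma_LV
cos(theta) = (40.6 - 29.1) / 28.8
cos(theta) = 0.399306
theta = arccos(0.399306) = 66.47 degrees

66.47


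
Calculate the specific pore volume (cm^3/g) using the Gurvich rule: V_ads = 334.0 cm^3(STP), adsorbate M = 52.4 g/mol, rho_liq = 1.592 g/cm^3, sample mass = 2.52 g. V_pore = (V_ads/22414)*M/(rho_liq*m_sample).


Moles adsorbed n = V_ads / 22414 = 334.0 / 22414 = 1.490140e-02 mol
Liquid volume V_liq = n * M / rho_liq = 1.490140e-02 * 52.4 / 1.592 = 0.49047 cm^3
Specific pore volume V_pore = V_liq / m_sample = 0.49047 / 2.52
V_pore = 0.1946 cm^3/g

0.1946


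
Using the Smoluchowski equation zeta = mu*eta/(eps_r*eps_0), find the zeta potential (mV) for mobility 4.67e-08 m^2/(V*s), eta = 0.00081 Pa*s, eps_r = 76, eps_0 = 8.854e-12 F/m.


Smoluchowski equation: zeta = mu * eta / (eps_r * eps_0)
zeta = 4.67e-08 * 0.00081 / (76 * 8.854e-12)
zeta = 0.056215 V = 56.21 mV

56.21


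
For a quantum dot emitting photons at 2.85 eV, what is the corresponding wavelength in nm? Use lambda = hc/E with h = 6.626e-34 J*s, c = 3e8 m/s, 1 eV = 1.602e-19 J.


Convert energy: E = 2.85 eV = 2.85 * 1.602e-19 = 4.5657e-19 J
lambda = h*c / E = 6.626e-34 * 3e8 / 4.5657e-19
lambda = 4.35377e-07 m = 435.4 nm

435.4


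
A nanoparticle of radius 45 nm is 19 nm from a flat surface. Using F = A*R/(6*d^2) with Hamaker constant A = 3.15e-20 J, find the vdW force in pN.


Convert to SI: R = 45 nm = 4.5e-08 m, d = 19 nm = 1.9e-08 m
F = A * R / (6 * d^2)
F = 3.15e-20 * 4.5e-08 / (6 * (1.9e-08)^2)
F = 6.54432e-13 N = 0.654 pN

0.654


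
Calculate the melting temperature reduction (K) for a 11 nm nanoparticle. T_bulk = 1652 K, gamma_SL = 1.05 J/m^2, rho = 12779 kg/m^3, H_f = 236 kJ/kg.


Radius R = 11/2 = 5.5 nm = 5.5e-09 m
Convert H_f = 236 kJ/kg = 236000 J/kg
dT = 2 * gamma_SL * T_bulk / (rho * H_f * R)
dT = 2 * 1.05 * 1652 / (12779 * 236000 * 5.5e-09)
dT = 209.1 K

209.1


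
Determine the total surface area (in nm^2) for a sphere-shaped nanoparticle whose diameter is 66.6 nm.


Radius r = 66.6/2 = 33.3 nm
Surface area SA = 4 * pi * r^2
SA = 4 * pi * (33.3)^2
SA = 13934.72 nm^2

13934.72


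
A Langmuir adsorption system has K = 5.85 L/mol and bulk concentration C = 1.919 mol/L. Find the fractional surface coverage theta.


Langmuir isotherm: theta = K*C / (1 + K*C)
K*C = 5.85 * 1.919 = 11.22615
theta = 11.22615 / (1 + 11.22615) = 11.22615 / 12.22615
theta = 0.9182

0.9182


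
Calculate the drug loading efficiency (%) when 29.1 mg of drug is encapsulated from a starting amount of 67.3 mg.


Drug loading efficiency = (drug loaded / drug initial) * 100
DLE = 29.1 / 67.3 * 100
DLE = 0.4324 * 100
DLE = 43.24%

43.24


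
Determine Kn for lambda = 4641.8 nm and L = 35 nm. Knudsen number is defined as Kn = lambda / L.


Knudsen number Kn = lambda / L
Kn = 4641.8 / 35
Kn = 132.6229

132.6229


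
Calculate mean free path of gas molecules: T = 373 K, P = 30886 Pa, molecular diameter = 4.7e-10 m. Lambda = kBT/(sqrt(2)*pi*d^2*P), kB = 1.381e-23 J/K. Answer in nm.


Mean free path: lambda = kB*T / (sqrt(2) * pi * d^2 * P)
lambda = 1.381e-23 * 373 / (sqrt(2) * pi * (4.7e-10)^2 * 30886)
lambda = 1.69934e-07 m
lambda = 169.93 nm

169.93


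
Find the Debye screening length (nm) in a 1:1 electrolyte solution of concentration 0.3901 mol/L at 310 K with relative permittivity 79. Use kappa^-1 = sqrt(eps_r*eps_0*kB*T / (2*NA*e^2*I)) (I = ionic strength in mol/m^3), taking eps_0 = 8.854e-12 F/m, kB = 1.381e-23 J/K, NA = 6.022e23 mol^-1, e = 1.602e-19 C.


Ionic strength I = 0.3901 * 1^2 * 1000 = 390.1 mol/m^3
kappa^-1 = sqrt(79 * 8.854e-12 * 1.381e-23 * 310 / (2 * 6.022e23 * (1.602e-19)^2 * 390.1))
kappa^-1 = 0.498 nm

0.498


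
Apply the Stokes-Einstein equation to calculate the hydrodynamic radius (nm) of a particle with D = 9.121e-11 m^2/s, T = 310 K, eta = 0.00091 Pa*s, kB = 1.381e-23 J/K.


Stokes-Einstein: R = kB*T / (6*pi*eta*D)
R = 1.381e-23 * 310 / (6 * pi * 0.00091 * 9.121e-11)
R = 2.73634e-09 m = 2.74 nm

2.74


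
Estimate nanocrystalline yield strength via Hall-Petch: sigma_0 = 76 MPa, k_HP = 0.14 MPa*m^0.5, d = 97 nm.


d = 97 nm = 9.7e-08 m
sqrt(d) = 0.0003114482
Hall-Petch contribution = k / sqrt(d) = 0.14 / 0.0003114482 = 449.5 MPa
sigma = sigma_0 + k/sqrt(d) = 76 + 449.5 = 525.5 MPa

525.5


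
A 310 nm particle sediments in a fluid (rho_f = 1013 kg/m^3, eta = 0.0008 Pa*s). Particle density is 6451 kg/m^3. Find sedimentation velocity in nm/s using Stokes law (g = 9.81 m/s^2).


Radius R = 310/2 nm = 1.55e-07 m
Density difference = 6451 - 1013 = 5438 kg/m^3
v = 2 * R^2 * (rho_p - rho_f) * g / (9 * eta)
v = 2 * (1.55e-07)^2 * 5438 * 9.81 / (9 * 0.0008)
v = 3.56016e-07 m/s = 356.0157 nm/s

356.0157


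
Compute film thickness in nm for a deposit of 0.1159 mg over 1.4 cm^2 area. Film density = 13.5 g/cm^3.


Convert: m = 0.1159 mg = 1.1590e-07 kg, A = 1.4 cm^2 = 1.4000e-04 m^2, rho = 13.5 g/cm^3 = 13500 kg/m^3
t = m / (A * rho)
t = 1.1590e-07 / (1.4000e-04 * 13500)
t = 6.1323e-08 m = 61.3 nm

61.3


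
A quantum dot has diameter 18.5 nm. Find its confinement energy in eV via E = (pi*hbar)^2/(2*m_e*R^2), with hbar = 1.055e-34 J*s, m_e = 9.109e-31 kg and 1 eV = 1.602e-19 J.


Radius R = 18.5/2 = 9.25 nm = 9.25e-09 m
E = (pi * 1.055e-34)^2 / (2 * 9.109e-31 * (9.25e-09)^2)
E(J) = 7.04726e-22
E = E(J) / 1.602e-19 = 0.0044 eV

0.0044


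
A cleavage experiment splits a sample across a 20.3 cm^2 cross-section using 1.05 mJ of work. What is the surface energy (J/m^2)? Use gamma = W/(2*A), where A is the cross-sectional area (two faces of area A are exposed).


Convert: A = 20.3 cm^2 = 0.00203 m^2, W = 1.05 mJ = 0.00105 J
Cleaving exposes two faces of area A, so total new surface = 2*A and gamma = W / (2*A)
gamma = 0.00105 / (2 * 0.00203)
gamma = 0.259 J/m^2

0.259


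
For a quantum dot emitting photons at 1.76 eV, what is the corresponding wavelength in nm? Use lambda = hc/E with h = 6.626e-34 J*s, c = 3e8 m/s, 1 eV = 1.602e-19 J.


Convert energy: E = 1.76 eV = 1.76 * 1.602e-19 = 2.81952e-19 J
lambda = h*c / E = 6.626e-34 * 3e8 / 2.81952e-19
lambda = 7.05014e-07 m = 705.0 nm

705.0


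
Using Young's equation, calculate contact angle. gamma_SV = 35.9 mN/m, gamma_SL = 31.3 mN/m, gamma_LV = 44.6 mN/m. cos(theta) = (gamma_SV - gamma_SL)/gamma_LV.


cos(theta) = (gamma_SV - gamma_SL) / gamma_LV
cos(theta) = (35.9 - 31.3) / 44.6
cos(theta) = 0.103139
theta = arccos(0.103139) = 84.08 degrees

84.08


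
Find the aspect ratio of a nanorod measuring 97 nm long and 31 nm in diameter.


Aspect ratio AR = length / diameter
AR = 97 / 31
AR = 3.13

3.13


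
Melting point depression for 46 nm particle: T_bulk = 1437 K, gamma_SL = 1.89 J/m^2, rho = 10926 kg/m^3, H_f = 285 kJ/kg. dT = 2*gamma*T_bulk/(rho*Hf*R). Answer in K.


Radius R = 46/2 = 23 nm = 2.3e-08 m
Convert H_f = 285 kJ/kg = 285000 J/kg
dT = 2 * gamma_SL * T_bulk / (rho * H_f * R)
dT = 2 * 1.89 * 1437 / (10926 * 285000 * 2.3e-08)
dT = 75.8 K

75.8


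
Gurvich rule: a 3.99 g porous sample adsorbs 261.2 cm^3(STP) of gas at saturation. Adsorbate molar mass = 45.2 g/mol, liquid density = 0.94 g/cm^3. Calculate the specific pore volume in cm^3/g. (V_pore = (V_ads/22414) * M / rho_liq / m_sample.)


Moles adsorbed n = V_ads / 22414 = 261.2 / 22414 = 1.165343e-02 mol
Liquid volume V_liq = n * M / rho_liq = 1.165343e-02 * 45.2 / 0.94 = 0.56036 cm^3
Specific pore volume V_pore = V_liq / m_sample = 0.56036 / 3.99
V_pore = 0.1404 cm^3/g

0.1404


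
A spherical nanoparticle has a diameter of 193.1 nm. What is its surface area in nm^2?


Radius r = 193.1/2 = 96.55 nm
Surface area SA = 4 * pi * r^2
SA = 4 * pi * (96.55)^2
SA = 117142.48 nm^2

117142.48


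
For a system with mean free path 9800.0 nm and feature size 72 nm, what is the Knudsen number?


Knudsen number Kn = lambda / L
Kn = 9800.0 / 72
Kn = 136.1111

136.1111


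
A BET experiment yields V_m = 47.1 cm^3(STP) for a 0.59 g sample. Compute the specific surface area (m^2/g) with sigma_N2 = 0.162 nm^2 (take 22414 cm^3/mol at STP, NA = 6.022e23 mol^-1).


Number of moles in monolayer = V_m / 22414 = 47.1 / 22414 = 0.00210137
Number of molecules = moles * NA = 0.00210137 * 6.022e23
SA = molecules * sigma / mass
SA = (47.1 / 22414) * 6.022e23 * 0.162e-18 / 0.59
SA = 347.5 m^2/g

347.5


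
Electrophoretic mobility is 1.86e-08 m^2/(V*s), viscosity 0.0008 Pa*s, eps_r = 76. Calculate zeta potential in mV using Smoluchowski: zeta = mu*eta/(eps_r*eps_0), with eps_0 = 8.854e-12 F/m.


Smoluchowski equation: zeta = mu * eta / (eps_r * eps_0)
zeta = 1.86e-08 * 0.0008 / (76 * 8.854e-12)
zeta = 0.022113 V = 22.11 mV

22.11


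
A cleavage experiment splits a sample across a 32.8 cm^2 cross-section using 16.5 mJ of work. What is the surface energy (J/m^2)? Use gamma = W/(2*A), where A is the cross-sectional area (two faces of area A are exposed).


Convert: A = 32.8 cm^2 = 0.00328 m^2, W = 16.5 mJ = 0.0165 J
Cleaving exposes two faces of area A, so total new surface = 2*A and gamma = W / (2*A)
gamma = 0.0165 / (2 * 0.00328)
gamma = 2.515 J/m^2

2.515


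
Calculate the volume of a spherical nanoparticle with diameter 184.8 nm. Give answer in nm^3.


Radius r = 184.8/2 = 92.4 nm
Volume V = (4/3) * pi * r^3
V = (4/3) * pi * (92.4)^3
V = 3304490.62 nm^3

3304490.62


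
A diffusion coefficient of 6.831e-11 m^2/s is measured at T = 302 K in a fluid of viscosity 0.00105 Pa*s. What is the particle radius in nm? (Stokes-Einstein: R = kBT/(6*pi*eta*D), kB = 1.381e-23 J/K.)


Stokes-Einstein: R = kB*T / (6*pi*eta*D)
R = 1.381e-23 * 302 / (6 * pi * 0.00105 * 6.831e-11)
R = 3.08479e-09 m = 3.08 nm

3.08


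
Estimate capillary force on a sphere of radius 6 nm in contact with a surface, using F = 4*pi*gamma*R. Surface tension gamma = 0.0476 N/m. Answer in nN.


Convert radius: R = 6 nm = 6e-09 m
F = 4 * pi * gamma * R
F = 4 * pi * 0.0476 * 6e-09
F = 3.58896e-09 N = 3.589 nN

3.589


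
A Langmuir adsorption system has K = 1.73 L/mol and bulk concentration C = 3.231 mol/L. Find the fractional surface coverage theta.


Langmuir isotherm: theta = K*C / (1 + K*C)
K*C = 1.73 * 3.231 = 5.58963
theta = 5.58963 / (1 + 5.58963) = 5.58963 / 6.58963
theta = 0.8482

0.8482


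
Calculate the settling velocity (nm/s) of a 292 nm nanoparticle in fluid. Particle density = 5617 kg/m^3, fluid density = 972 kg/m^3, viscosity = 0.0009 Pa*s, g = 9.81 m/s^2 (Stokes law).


Radius R = 292/2 nm = 1.46e-07 m
Density difference = 5617 - 972 = 4645 kg/m^3
v = 2 * R^2 * (rho_p - rho_f) * g / (9 * eta)
v = 2 * (1.46e-07)^2 * 4645 * 9.81 / (9 * 0.0009)
v = 2.39831e-07 m/s = 239.8311 nm/s

239.8311


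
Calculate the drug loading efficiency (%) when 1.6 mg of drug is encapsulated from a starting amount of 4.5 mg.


Drug loading efficiency = (drug loaded / drug initial) * 100
DLE = 1.6 / 4.5 * 100
DLE = 0.3556 * 100
DLE = 35.56%

35.56


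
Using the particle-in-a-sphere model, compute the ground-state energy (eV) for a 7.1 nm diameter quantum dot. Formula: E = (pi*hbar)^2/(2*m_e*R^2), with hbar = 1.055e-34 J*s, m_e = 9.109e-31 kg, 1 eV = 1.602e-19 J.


Radius R = 7.1/2 = 3.55 nm = 3.55e-09 m
E = (pi * 1.055e-34)^2 / (2 * 9.109e-31 * (3.55e-09)^2)
E(J) = 4.78462e-21
E = E(J) / 1.602e-19 = 0.0299 eV

0.0299


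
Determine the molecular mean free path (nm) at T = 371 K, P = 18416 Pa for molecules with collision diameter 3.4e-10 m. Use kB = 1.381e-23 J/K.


Mean free path: lambda = kB*T / (sqrt(2) * pi * d^2 * P)
lambda = 1.381e-23 * 371 / (sqrt(2) * pi * (3.4e-10)^2 * 18416)
lambda = 5.41688e-07 m
lambda = 541.69 nm

541.69


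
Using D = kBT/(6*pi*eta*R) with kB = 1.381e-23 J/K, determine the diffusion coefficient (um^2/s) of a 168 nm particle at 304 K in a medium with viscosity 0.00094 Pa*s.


Radius R = 168/2 = 84 nm = 8.4e-08 m
D = kB*T / (6*pi*eta*R)
D = 1.381e-23 * 304 / (6 * pi * 0.00094 * 8.4e-08)
D = 2.82071e-12 m^2/s = 2.821 um^2/s

2.821


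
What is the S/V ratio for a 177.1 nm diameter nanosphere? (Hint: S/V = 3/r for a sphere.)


Radius r = 177.1/2 = 88.55 nm
S/V = 3 / r = 3 / 88.55
S/V = 0.0339 nm^-1

0.0339


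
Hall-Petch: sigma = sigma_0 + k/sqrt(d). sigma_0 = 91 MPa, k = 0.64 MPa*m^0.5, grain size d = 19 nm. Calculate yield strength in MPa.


d = 19 nm = 1.9e-08 m
sqrt(d) = 0.0001378405
Hall-Petch contribution = k / sqrt(d) = 0.64 / 0.0001378405 = 4643.0 MPa
sigma = sigma_0 + k/sqrt(d) = 91 + 4643.0 = 4734.0 MPa

4734.0


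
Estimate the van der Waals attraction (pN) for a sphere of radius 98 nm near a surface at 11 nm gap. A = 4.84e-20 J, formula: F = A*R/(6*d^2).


Convert to SI: R = 98 nm = 9.8e-08 m, d = 11 nm = 1.1e-08 m
F = A * R / (6 * d^2)
F = 4.84e-20 * 9.8e-08 / (6 * (1.1e-08)^2)
F = 6.53333e-12 N = 6.533 pN

6.533


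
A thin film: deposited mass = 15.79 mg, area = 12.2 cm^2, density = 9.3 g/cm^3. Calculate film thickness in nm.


Convert: m = 15.79 mg = 1.5790e-05 kg, A = 12.2 cm^2 = 1.2200e-03 m^2, rho = 9.3 g/cm^3 = 9300 kg/m^3
t = m / (A * rho)
t = 1.5790e-05 / (1.2200e-03 * 9300)
t = 1.3917e-06 m = 1391.7 nm

1391.7


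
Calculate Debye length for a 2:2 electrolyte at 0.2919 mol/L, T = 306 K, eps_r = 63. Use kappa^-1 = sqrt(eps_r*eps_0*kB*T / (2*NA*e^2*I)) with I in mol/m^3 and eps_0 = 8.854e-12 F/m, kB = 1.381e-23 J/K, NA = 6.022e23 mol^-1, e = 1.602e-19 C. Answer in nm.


Ionic strength I = 0.2919 * 2^2 * 1000 = 1167.6 mol/m^3
kappa^-1 = sqrt(63 * 8.854e-12 * 1.381e-23 * 306 / (2 * 6.022e23 * (1.602e-19)^2 * 1167.6))
kappa^-1 = 0.256 nm

0.256


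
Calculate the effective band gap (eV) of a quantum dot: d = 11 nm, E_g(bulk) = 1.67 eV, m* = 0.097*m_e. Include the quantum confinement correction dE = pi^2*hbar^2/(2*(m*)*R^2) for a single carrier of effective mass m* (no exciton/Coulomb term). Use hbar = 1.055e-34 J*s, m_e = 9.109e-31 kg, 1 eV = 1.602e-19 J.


Radius R = 11/2 nm = 5.5e-09 m
Confinement energy dE = pi^2 * hbar^2 / (2 * m_eff * m_e * R^2)
dE = pi^2 * (1.055e-34)^2 / (2 * 0.097 * 9.109e-31 * (5.5e-09)^2) J, divided by 1.602e-19 J/eV
dE = 0.1283 eV
Total band gap = E_g(bulk) + dE = 1.67 + 0.1283 = 1.7983 eV

1.7983


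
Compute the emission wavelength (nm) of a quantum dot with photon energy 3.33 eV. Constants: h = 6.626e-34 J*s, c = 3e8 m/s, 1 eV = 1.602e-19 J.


Convert energy: E = 3.33 eV = 3.33 * 1.602e-19 = 5.33466e-19 J
lambda = h*c / E = 6.626e-34 * 3e8 / 5.33466e-19
lambda = 3.7262e-07 m = 372.6 nm

372.6


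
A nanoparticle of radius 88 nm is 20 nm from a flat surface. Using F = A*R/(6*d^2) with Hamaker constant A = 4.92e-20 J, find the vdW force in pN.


Convert to SI: R = 88 nm = 8.8e-08 m, d = 20 nm = 2e-08 m
F = A * R / (6 * d^2)
F = 4.92e-20 * 8.8e-08 / (6 * (2e-08)^2)
F = 1.804e-12 N = 1.804 pN

1.804


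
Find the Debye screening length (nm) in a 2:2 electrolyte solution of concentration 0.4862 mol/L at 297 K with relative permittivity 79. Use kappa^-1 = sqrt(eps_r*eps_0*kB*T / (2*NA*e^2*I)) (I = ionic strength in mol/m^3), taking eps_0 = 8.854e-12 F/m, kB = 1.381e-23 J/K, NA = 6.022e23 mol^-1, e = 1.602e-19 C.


Ionic strength I = 0.4862 * 2^2 * 1000 = 1944.8 mol/m^3
kappa^-1 = sqrt(79 * 8.854e-12 * 1.381e-23 * 297 / (2 * 6.022e23 * (1.602e-19)^2 * 1944.8))
kappa^-1 = 0.218 nm

0.218


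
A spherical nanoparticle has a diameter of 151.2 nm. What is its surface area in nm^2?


Radius r = 151.2/2 = 75.6 nm
Surface area SA = 4 * pi * r^2
SA = 4 * pi * (75.6)^2
SA = 71821.33 nm^2

71821.33


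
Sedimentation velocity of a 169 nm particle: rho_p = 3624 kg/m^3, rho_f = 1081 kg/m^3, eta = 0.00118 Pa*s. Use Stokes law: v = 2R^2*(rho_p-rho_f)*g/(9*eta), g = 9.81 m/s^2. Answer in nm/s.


Radius R = 169/2 nm = 8.45e-08 m
Density difference = 3624 - 1081 = 2543 kg/m^3
v = 2 * R^2 * (rho_p - rho_f) * g / (9 * eta)
v = 2 * (8.45e-08)^2 * 2543 * 9.81 / (9 * 0.00118)
v = 3.35455e-08 m/s = 33.5455 nm/s

33.5455


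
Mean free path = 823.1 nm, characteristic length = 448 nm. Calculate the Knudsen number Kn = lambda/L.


Knudsen number Kn = lambda / L
Kn = 823.1 / 448
Kn = 1.8373

1.8373


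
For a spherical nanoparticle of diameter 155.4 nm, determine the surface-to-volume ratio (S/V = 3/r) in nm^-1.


Radius r = 155.4/2 = 77.7 nm
S/V = 3 / r = 3 / 77.7
S/V = 0.0386 nm^-1

0.0386


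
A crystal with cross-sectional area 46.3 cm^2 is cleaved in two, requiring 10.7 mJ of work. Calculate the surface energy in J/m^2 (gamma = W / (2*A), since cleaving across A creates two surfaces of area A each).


Convert: A = 46.3 cm^2 = 0.00463 m^2, W = 10.7 mJ = 0.0107 J
Cleaving exposes two faces of area A, so total new surface = 2*A and gamma = W / (2*A)
gamma = 0.0107 / (2 * 0.00463)
gamma = 1.156 J/m^2

1.156


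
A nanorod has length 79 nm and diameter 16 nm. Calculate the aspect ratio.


Aspect ratio AR = length / diameter
AR = 79 / 16
AR = 4.94

4.94


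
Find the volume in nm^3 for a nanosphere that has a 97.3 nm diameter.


Radius r = 97.3/2 = 48.65 nm
Volume V = (4/3) * pi * r^3
V = (4/3) * pi * (48.65)^3
V = 482322.08 nm^3

482322.08


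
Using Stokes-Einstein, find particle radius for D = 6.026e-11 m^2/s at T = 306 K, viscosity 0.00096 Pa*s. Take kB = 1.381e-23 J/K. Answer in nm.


Stokes-Einstein: R = kB*T / (6*pi*eta*D)
R = 1.381e-23 * 306 / (6 * pi * 0.00096 * 6.026e-11)
R = 3.87537e-09 m = 3.88 nm

3.88


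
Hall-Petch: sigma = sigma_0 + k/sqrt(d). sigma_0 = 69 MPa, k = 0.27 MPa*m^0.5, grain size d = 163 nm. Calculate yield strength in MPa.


d = 163 nm = 1.63e-07 m
sqrt(d) = 0.0004037326
Hall-Petch contribution = k / sqrt(d) = 0.27 / 0.0004037326 = 668.8 MPa
sigma = sigma_0 + k/sqrt(d) = 69 + 668.8 = 737.8 MPa

737.8


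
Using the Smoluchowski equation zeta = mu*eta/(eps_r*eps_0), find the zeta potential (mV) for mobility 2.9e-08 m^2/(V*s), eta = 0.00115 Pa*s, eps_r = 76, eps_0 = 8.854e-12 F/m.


Smoluchowski equation: zeta = mu * eta / (eps_r * eps_0)
zeta = 2.9e-08 * 0.00115 / (76 * 8.854e-12)
zeta = 0.049561 V = 49.56 mV

49.56


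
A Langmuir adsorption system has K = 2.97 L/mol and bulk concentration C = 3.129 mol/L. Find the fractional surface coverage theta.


Langmuir isotherm: theta = K*C / (1 + K*C)
K*C = 2.97 * 3.129 = 9.29313
theta = 9.29313 / (1 + 9.29313) = 9.29313 / 10.29313
theta = 0.9028

0.9028


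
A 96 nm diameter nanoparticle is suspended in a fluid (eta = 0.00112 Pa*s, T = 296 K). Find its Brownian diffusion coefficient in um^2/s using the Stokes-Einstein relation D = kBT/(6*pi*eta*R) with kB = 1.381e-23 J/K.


Radius R = 96/2 = 48 nm = 4.8e-08 m
D = kB*T / (6*pi*eta*R)
D = 1.381e-23 * 296 / (6 * pi * 0.00112 * 4.8e-08)
D = 4.0339e-12 m^2/s = 4.034 um^2/s

4.034


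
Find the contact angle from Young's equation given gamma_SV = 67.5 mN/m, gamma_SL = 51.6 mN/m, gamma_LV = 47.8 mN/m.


cos(theta) = (gamma_SV - gamma_SL) / gamma_LV
cos(theta) = (67.5 - 51.6) / 47.8
cos(theta) = 0.332636
theta = arccos(0.332636) = 70.57 degrees

70.57


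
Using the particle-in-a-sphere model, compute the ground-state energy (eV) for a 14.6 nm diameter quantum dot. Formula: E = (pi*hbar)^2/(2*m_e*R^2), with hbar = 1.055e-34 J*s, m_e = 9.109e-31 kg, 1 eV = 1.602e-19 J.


Radius R = 14.6/2 = 7.3 nm = 7.3e-09 m
E = (pi * 1.055e-34)^2 / (2 * 9.109e-31 * (7.3e-09)^2)
E(J) = 1.13151e-21
E = E(J) / 1.602e-19 = 0.0071 eV

0.0071


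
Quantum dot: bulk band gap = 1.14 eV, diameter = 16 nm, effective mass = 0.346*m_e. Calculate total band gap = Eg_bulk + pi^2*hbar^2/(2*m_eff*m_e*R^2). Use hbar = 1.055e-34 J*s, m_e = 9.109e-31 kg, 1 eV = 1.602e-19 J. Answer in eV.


Radius R = 16/2 nm = 8e-09 m
Confinement energy dE = pi^2 * hbar^2 / (2 * m_eff * m_e * R^2)
dE = pi^2 * (1.055e-34)^2 / (2 * 0.346 * 9.109e-31 * (8e-09)^2) J, divided by 1.602e-19 J/eV
dE = 0.017 eV
Total band gap = E_g(bulk) + dE = 1.14 + 0.017 = 1.157 eV

1.157


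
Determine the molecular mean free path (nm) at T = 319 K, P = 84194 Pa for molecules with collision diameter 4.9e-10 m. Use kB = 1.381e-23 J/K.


Mean free path: lambda = kB*T / (sqrt(2) * pi * d^2 * P)
lambda = 1.381e-23 * 319 / (sqrt(2) * pi * (4.9e-10)^2 * 84194)
lambda = 4.90508e-08 m
lambda = 49.05 nm

49.05


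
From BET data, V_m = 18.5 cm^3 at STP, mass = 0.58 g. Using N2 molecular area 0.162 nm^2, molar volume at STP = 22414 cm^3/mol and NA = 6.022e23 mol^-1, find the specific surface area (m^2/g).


Number of moles in monolayer = V_m / 22414 = 18.5 / 22414 = 0.00082538
Number of molecules = moles * NA = 0.00082538 * 6.022e23
SA = molecules * sigma / mass
SA = (18.5 / 22414) * 6.022e23 * 0.162e-18 / 0.58
SA = 138.8 m^2/g

138.8


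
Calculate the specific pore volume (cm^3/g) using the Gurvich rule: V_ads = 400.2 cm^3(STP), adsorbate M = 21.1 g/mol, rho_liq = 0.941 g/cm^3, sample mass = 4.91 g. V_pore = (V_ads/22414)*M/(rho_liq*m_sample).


Moles adsorbed n = V_ads / 22414 = 400.2 / 22414 = 1.785491e-02 mol
Liquid volume V_liq = n * M / rho_liq = 1.785491e-02 * 21.1 / 0.941 = 0.40036 cm^3
Specific pore volume V_pore = V_liq / m_sample = 0.40036 / 4.91
V_pore = 0.0815 cm^3/g

0.0815


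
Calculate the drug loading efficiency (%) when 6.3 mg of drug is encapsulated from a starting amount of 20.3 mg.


Drug loading efficiency = (drug loaded / drug initial) * 100
DLE = 6.3 / 20.3 * 100
DLE = 0.3103 * 100
DLE = 31.03%

31.03


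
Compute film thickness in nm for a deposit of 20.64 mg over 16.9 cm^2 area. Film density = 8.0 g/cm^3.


Convert: m = 20.64 mg = 2.0640e-05 kg, A = 16.9 cm^2 = 1.6900e-03 m^2, rho = 8.0 g/cm^3 = 8000 kg/m^3
t = m / (A * rho)
t = 2.0640e-05 / (1.6900e-03 * 8000)
t = 1.5266e-06 m = 1526.6 nm

1526.6


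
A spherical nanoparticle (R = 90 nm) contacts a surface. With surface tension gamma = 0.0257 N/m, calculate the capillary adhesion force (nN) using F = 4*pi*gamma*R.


Convert radius: R = 90 nm = 9e-08 m
F = 4 * pi * gamma * R
F = 4 * pi * 0.0257 * 9e-08
F = 2.9066e-08 N = 29.066 nN

29.066


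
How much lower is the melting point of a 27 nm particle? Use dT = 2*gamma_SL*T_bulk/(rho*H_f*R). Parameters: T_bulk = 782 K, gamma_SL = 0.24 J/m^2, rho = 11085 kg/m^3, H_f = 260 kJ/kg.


Radius R = 27/2 = 13.5 nm = 1.35e-08 m
Convert H_f = 260 kJ/kg = 260000 J/kg
dT = 2 * gamma_SL * T_bulk / (rho * H_f * R)
dT = 2 * 0.24 * 782 / (11085 * 260000 * 1.35e-08)
dT = 9.6 K

9.6


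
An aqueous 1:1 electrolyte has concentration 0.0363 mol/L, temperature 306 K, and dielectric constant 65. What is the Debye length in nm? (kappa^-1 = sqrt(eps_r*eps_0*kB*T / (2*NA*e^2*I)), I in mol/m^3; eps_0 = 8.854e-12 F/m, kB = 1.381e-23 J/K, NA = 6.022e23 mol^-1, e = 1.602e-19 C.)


Ionic strength I = 0.0363 * 1^2 * 1000 = 36.3 mol/m^3
kappa^-1 = sqrt(65 * 8.854e-12 * 1.381e-23 * 306 / (2 * 6.022e23 * (1.602e-19)^2 * 36.3))
kappa^-1 = 1.472 nm

1.472


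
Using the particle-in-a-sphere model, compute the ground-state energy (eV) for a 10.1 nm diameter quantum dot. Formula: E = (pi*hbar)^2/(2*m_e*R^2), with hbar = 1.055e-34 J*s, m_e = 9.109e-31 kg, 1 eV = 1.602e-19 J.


Radius R = 10.1/2 = 5.05 nm = 5.05e-09 m
E = (pi * 1.055e-34)^2 / (2 * 9.109e-31 * (5.05e-09)^2)
E(J) = 2.3644e-21
E = E(J) / 1.602e-19 = 0.0148 eV

0.0148


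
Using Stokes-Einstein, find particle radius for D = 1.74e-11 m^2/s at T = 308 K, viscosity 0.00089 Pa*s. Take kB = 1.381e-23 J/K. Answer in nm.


Stokes-Einstein: R = kB*T / (6*pi*eta*D)
R = 1.381e-23 * 308 / (6 * pi * 0.00089 * 1.74e-11)
R = 1.45715e-08 m = 14.57 nm

14.57


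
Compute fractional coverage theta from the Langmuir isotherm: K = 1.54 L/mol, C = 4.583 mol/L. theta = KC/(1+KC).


Langmuir isotherm: theta = K*C / (1 + K*C)
K*C = 1.54 * 4.583 = 7.05782
theta = 7.05782 / (1 + 7.05782) = 7.05782 / 8.05782
theta = 0.8759

0.8759


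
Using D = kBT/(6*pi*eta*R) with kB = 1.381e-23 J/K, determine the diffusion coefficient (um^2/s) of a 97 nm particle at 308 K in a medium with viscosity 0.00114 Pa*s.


Radius R = 97/2 = 48.5 nm = 4.85e-08 m
D = kB*T / (6*pi*eta*R)
D = 1.381e-23 * 308 / (6 * pi * 0.00114 * 4.85e-08)
D = 4.08128e-12 m^2/s = 4.081 um^2/s

4.081


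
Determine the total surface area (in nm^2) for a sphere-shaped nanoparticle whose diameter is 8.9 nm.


Radius r = 8.9/2 = 4.45 nm
Surface area SA = 4 * pi * r^2
SA = 4 * pi * (4.45)^2
SA = 248.85 nm^2

248.85


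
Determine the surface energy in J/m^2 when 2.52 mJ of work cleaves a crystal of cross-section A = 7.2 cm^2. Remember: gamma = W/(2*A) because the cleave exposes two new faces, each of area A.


Convert: A = 7.2 cm^2 = 0.00072 m^2, W = 2.52 mJ = 0.00252 J
Cleaving exposes two faces of area A, so total new surface = 2*A and gamma = W / (2*A)
gamma = 0.00252 / (2 * 0.00072)
gamma = 1.75 J/m^2

1.75


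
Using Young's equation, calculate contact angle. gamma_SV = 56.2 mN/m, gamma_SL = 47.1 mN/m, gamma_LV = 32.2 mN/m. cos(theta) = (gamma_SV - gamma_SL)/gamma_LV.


cos(theta) = (gamma_SV - gamma_SL) / gamma_LV
cos(theta) = (56.2 - 47.1) / 32.2
cos(theta) = 0.282609
theta = arccos(0.282609) = 73.58 degrees

73.58


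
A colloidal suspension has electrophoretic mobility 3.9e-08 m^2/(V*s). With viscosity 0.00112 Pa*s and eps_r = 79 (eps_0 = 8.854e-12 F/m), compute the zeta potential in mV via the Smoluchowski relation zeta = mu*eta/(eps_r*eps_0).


Smoluchowski equation: zeta = mu * eta / (eps_r * eps_0)
zeta = 3.9e-08 * 0.00112 / (79 * 8.854e-12)
zeta = 0.062448 V = 62.45 mV

62.45


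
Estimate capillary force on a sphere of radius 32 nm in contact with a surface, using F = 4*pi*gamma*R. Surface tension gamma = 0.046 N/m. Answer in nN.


Convert radius: R = 32 nm = 3.2e-08 m
F = 4 * pi * gamma * R
F = 4 * pi * 0.046 * 3.2e-08
F = 1.84977e-08 N = 18.4977 nN

18.4977


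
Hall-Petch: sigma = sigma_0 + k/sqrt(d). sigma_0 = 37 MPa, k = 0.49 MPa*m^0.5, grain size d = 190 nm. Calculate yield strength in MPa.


d = 190 nm = 1.9e-07 m
sqrt(d) = 0.0004358899
Hall-Petch contribution = k / sqrt(d) = 0.49 / 0.0004358899 = 1124.1 MPa
sigma = sigma_0 + k/sqrt(d) = 37 + 1124.1 = 1161.1 MPa

1161.1


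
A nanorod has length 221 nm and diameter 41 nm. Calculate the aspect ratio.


Aspect ratio AR = length / diameter
AR = 221 / 41
AR = 5.39

5.39


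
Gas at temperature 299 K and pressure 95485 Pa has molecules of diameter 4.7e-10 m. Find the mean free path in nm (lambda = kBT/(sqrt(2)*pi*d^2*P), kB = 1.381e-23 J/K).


Mean free path: lambda = kB*T / (sqrt(2) * pi * d^2 * P)
lambda = 1.381e-23 * 299 / (sqrt(2) * pi * (4.7e-10)^2 * 95485)
lambda = 4.40625e-08 m
lambda = 44.06 nm

44.06


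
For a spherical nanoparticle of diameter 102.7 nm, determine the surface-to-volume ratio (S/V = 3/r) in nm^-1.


Radius r = 102.7/2 = 51.35 nm
S/V = 3 / r = 3 / 51.35
S/V = 0.0584 nm^-1

0.0584


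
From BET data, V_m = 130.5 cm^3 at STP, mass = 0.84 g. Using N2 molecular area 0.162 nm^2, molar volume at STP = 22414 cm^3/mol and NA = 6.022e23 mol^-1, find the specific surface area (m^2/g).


Number of moles in monolayer = V_m / 22414 = 130.5 / 22414 = 0.00582225
Number of molecules = moles * NA = 0.00582225 * 6.022e23
SA = molecules * sigma / mass
SA = (130.5 / 22414) * 6.022e23 * 0.162e-18 / 0.84
SA = 676.2 m^2/g

676.2


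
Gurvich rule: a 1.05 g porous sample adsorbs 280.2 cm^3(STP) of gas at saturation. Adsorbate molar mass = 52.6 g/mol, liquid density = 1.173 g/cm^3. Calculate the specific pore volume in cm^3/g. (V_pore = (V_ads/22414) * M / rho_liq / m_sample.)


Moles adsorbed n = V_ads / 22414 = 280.2 / 22414 = 1.250112e-02 mol
Liquid volume V_liq = n * M / rho_liq = 1.250112e-02 * 52.6 / 1.173 = 0.56058 cm^3
Specific pore volume V_pore = V_liq / m_sample = 0.56058 / 1.05
V_pore = 0.5339 cm^3/g

0.5339


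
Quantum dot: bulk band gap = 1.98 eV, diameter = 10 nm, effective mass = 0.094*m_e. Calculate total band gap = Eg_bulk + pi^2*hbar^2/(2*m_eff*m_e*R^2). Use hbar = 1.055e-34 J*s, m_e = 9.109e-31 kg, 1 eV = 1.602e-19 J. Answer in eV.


Radius R = 10/2 nm = 5e-09 m
Confinement energy dE = pi^2 * hbar^2 / (2 * m_eff * m_e * R^2)
dE = pi^2 * (1.055e-34)^2 / (2 * 0.094 * 9.109e-31 * (5e-09)^2) J, divided by 1.602e-19 J/eV
dE = 0.1602 eV
Total band gap = E_g(bulk) + dE = 1.98 + 0.1602 = 2.1402 eV

2.1402


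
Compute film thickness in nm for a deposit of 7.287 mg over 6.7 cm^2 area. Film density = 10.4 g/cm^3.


Convert: m = 7.287 mg = 7.2870e-06 kg, A = 6.7 cm^2 = 6.7000e-04 m^2, rho = 10.4 g/cm^3 = 10400 kg/m^3
t = m / (A * rho)
t = 7.2870e-06 / (6.7000e-04 * 10400)
t = 1.0458e-06 m = 1045.8 nm

1045.8


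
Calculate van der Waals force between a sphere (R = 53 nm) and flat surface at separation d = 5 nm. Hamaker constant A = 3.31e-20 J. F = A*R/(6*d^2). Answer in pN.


Convert to SI: R = 53 nm = 5.3e-08 m, d = 5 nm = 5e-09 m
F = A * R / (6 * d^2)
F = 3.31e-20 * 5.3e-08 / (6 * (5e-09)^2)
F = 1.16953e-11 N = 11.695 pN

11.695


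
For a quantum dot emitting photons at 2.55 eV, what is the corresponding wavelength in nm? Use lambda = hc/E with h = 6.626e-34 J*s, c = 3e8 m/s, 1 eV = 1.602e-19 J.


Convert energy: E = 2.55 eV = 2.55 * 1.602e-19 = 4.0851e-19 J
lambda = h*c / E = 6.626e-34 * 3e8 / 4.0851e-19
lambda = 4.86598e-07 m = 486.6 nm

486.6


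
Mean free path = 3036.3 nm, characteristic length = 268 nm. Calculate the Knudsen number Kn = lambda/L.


Knudsen number Kn = lambda / L
Kn = 3036.3 / 268
Kn = 11.3295

11.3295


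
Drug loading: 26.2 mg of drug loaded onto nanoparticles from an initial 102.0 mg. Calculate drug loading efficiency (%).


Drug loading efficiency = (drug loaded / drug initial) * 100
DLE = 26.2 / 102.0 * 100
DLE = 0.2569 * 100
DLE = 25.69%

25.69


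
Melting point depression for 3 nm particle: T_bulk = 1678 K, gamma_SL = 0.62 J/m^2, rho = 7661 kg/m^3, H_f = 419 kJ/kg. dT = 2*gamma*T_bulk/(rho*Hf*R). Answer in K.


Radius R = 3/2 = 1.5 nm = 1.5e-09 m
Convert H_f = 419 kJ/kg = 419000 J/kg
dT = 2 * gamma_SL * T_bulk / (rho * H_f * R)
dT = 2 * 0.62 * 1678 / (7661 * 419000 * 1.5e-09)
dT = 432.1 K

432.1


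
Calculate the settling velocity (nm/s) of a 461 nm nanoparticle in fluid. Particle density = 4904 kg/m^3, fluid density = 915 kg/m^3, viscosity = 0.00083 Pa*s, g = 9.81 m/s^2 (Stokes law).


Radius R = 461/2 nm = 2.305e-07 m
Density difference = 4904 - 915 = 3989 kg/m^3
v = 2 * R^2 * (rho_p - rho_f) * g / (9 * eta)
v = 2 * (2.305e-07)^2 * 3989 * 9.81 / (9 * 0.00083)
v = 5.56653e-07 m/s = 556.6527 nm/s

556.6527


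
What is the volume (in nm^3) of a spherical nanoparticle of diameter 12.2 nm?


Radius r = 12.2/2 = 6.1 nm
Volume V = (4/3) * pi * r^3
V = (4/3) * pi * (6.1)^3
V = 950.78 nm^3

950.78


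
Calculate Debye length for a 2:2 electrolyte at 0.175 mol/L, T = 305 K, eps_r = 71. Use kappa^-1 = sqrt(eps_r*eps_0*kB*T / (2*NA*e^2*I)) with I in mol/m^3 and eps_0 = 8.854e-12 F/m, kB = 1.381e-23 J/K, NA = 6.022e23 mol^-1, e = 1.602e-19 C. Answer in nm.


Ionic strength I = 0.175 * 2^2 * 1000 = 700 mol/m^3
kappa^-1 = sqrt(71 * 8.854e-12 * 1.381e-23 * 305 / (2 * 6.022e23 * (1.602e-19)^2 * 700))
kappa^-1 = 0.35 nm

0.35


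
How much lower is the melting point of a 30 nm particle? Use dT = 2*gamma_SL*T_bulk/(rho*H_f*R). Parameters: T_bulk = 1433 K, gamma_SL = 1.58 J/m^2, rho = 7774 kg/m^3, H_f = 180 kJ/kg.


Radius R = 30/2 = 15 nm = 1.5e-08 m
Convert H_f = 180 kJ/kg = 180000 J/kg
dT = 2 * gamma_SL * T_bulk / (rho * H_f * R)
dT = 2 * 1.58 * 1433 / (7774 * 180000 * 1.5e-08)
dT = 215.7 K

215.7


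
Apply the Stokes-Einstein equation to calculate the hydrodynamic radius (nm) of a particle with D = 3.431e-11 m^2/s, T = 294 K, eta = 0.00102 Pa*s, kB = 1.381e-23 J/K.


Stokes-Einstein: R = kB*T / (6*pi*eta*D)
R = 1.381e-23 * 294 / (6 * pi * 0.00102 * 3.431e-11)
R = 6.15487e-09 m = 6.15 nm

6.15


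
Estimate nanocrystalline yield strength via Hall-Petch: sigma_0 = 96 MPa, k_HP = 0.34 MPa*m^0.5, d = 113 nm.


d = 113 nm = 1.13e-07 m
sqrt(d) = 0.0003361547
Hall-Petch contribution = k / sqrt(d) = 0.34 / 0.0003361547 = 1011.4 MPa
sigma = sigma_0 + k/sqrt(d) = 96 + 1011.4 = 1107.4 MPa

1107.4


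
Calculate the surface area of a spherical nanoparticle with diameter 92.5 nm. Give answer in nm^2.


Radius r = 92.5/2 = 46.25 nm
Surface area SA = 4 * pi * r^2
SA = 4 * pi * (46.25)^2
SA = 26880.25 nm^2

26880.25


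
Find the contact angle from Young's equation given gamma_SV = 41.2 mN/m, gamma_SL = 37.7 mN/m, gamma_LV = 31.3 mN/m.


cos(theta) = (gamma_SV - gamma_SL) / gamma_LV
cos(theta) = (41.2 - 37.7) / 31.3
cos(theta) = 0.111821
theta = arccos(0.111821) = 83.58 degrees

83.58


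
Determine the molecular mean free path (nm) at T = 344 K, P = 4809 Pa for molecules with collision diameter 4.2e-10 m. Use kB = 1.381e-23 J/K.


Mean free path: lambda = kB*T / (sqrt(2) * pi * d^2 * P)
lambda = 1.381e-23 * 344 / (sqrt(2) * pi * (4.2e-10)^2 * 4809)
lambda = 1.26047e-06 m
lambda = 1260.47 nm

1260.47


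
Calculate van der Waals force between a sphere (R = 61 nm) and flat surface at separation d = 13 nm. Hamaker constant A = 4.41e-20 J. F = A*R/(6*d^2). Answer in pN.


Convert to SI: R = 61 nm = 6.1e-08 m, d = 13 nm = 1.3e-08 m
F = A * R / (6 * d^2)
F = 4.41e-20 * 6.1e-08 / (6 * (1.3e-08)^2)
F = 2.65296e-12 N = 2.653 pN

2.653


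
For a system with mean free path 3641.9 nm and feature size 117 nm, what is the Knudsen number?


Knudsen number Kn = lambda / L
Kn = 3641.9 / 117
Kn = 31.1274

31.1274


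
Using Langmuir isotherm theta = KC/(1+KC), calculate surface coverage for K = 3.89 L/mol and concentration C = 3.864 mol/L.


Langmuir isotherm: theta = K*C / (1 + K*C)
K*C = 3.89 * 3.864 = 15.03096
theta = 15.03096 / (1 + 15.03096) = 15.03096 / 16.03096
theta = 0.9376

0.9376


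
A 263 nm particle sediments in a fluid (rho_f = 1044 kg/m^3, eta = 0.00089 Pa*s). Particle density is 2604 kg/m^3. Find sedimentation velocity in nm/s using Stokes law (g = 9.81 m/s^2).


Radius R = 263/2 nm = 1.315e-07 m
Density difference = 2604 - 1044 = 1560 kg/m^3
v = 2 * R^2 * (rho_p - rho_f) * g / (9 * eta)
v = 2 * (1.315e-07)^2 * 1560 * 9.81 / (9 * 0.00089)
v = 6.60758e-08 m/s = 66.0758 nm/s

66.0758


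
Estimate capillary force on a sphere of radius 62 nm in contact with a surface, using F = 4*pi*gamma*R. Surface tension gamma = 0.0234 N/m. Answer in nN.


Convert radius: R = 62 nm = 6.2e-08 m
F = 4 * pi * gamma * R
F = 4 * pi * 0.0234 * 6.2e-08
F = 1.82313e-08 N = 18.2313 nN

18.2313


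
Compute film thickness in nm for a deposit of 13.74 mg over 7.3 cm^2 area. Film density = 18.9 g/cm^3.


Convert: m = 13.74 mg = 1.3740e-05 kg, A = 7.3 cm^2 = 7.3000e-04 m^2, rho = 18.9 g/cm^3 = 18900 kg/m^3
t = m / (A * rho)
t = 1.3740e-05 / (7.3000e-04 * 18900)
t = 9.9587e-07 m = 995.9 nm

995.9


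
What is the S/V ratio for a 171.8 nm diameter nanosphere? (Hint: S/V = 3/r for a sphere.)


Radius r = 171.8/2 = 85.9 nm
S/V = 3 / r = 3 / 85.9
S/V = 0.0349 nm^-1

0.0349


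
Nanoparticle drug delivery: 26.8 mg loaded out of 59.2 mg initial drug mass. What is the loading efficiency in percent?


Drug loading efficiency = (drug loaded / drug initial) * 100
DLE = 26.8 / 59.2 * 100
DLE = 0.4527 * 100
DLE = 45.27%

45.27


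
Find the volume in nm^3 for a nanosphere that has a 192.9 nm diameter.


Radius r = 192.9/2 = 96.45 nm
Volume V = (4/3) * pi * r^3
V = (4/3) * pi * (96.45)^3
V = 3758333.41 nm^3

3758333.41


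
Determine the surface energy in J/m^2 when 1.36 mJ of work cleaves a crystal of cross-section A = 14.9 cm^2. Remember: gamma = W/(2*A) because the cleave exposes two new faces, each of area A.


Convert: A = 14.9 cm^2 = 0.00149 m^2, W = 1.36 mJ = 0.00136 J
Cleaving exposes two faces of area A, so total new surface = 2*A and gamma = W / (2*A)
gamma = 0.00136 / (2 * 0.00149)
gamma = 0.456 J/m^2

0.456


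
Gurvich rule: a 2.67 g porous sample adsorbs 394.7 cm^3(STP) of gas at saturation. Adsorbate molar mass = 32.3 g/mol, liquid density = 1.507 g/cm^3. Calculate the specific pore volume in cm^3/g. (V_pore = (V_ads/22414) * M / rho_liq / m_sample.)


Moles adsorbed n = V_ads / 22414 = 394.7 / 22414 = 1.760953e-02 mol
Liquid volume V_liq = n * M / rho_liq = 1.760953e-02 * 32.3 / 1.507 = 0.37743 cm^3
Specific pore volume V_pore = V_liq / m_sample = 0.37743 / 2.67
V_pore = 0.1414 cm^3/g

0.1414


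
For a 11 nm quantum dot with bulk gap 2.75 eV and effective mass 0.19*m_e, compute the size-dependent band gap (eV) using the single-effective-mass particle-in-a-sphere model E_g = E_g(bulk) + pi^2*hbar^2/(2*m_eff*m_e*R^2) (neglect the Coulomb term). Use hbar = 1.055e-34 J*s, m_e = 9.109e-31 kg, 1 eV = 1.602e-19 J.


Radius R = 11/2 nm = 5.5e-09 m
Confinement energy dE = pi^2 * hbar^2 / (2 * m_eff * m_e * R^2)
dE = pi^2 * (1.055e-34)^2 / (2 * 0.19 * 9.109e-31 * (5.5e-09)^2) J, divided by 1.602e-19 J/eV
dE = 0.0655 eV
Total band gap = E_g(bulk) + dE = 2.75 + 0.0655 = 2.8155 eV

2.8155


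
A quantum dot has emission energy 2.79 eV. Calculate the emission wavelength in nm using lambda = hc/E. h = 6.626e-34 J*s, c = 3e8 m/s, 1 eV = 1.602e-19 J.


Convert energy: E = 2.79 eV = 2.79 * 1.602e-19 = 4.46958e-19 J
lambda = h*c / E = 6.626e-34 * 3e8 / 4.46958e-19
lambda = 4.4474e-07 m = 444.7 nm

444.7


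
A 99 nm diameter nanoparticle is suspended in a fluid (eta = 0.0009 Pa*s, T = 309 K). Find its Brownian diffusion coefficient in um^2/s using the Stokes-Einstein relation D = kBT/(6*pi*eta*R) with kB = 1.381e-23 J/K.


Radius R = 99/2 = 49.5 nm = 4.95e-08 m
D = kB*T / (6*pi*eta*R)
D = 1.381e-23 * 309 / (6 * pi * 0.0009 * 4.95e-08)
D = 5.08163e-12 m^2/s = 5.082 um^2/s

5.082


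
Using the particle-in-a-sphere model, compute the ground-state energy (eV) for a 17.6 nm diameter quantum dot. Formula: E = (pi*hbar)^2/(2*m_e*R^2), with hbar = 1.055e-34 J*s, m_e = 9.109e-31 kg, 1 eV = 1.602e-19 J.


Radius R = 17.6/2 = 8.8 nm = 8.8e-09 m
E = (pi * 1.055e-34)^2 / (2 * 9.109e-31 * (8.8e-09)^2)
E(J) = 7.78643e-22
E = E(J) / 1.602e-19 = 0.0049 eV

0.0049


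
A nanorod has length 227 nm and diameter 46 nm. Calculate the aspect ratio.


Aspect ratio AR = length / diameter
AR = 227 / 46
AR = 4.93

4.93


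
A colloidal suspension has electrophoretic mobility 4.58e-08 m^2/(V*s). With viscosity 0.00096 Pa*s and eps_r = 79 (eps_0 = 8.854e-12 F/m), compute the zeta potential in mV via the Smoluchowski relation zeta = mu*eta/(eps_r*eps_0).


Smoluchowski equation: zeta = mu * eta / (eps_r * eps_0)
zeta = 4.58e-08 * 0.00096 / (79 * 8.854e-12)
zeta = 0.062859 V = 62.86 mV

62.86


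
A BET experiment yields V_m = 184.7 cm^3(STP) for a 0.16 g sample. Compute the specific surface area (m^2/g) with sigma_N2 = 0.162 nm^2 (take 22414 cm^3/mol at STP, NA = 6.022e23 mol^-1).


Number of moles in monolayer = V_m / 22414 = 184.7 / 22414 = 0.00824039
Number of molecules = moles * NA = 0.00824039 * 6.022e23
SA = molecules * sigma / mass
SA = (184.7 / 22414) * 6.022e23 * 0.162e-18 / 0.16
SA = 5024.4 m^2/g

5024.4
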